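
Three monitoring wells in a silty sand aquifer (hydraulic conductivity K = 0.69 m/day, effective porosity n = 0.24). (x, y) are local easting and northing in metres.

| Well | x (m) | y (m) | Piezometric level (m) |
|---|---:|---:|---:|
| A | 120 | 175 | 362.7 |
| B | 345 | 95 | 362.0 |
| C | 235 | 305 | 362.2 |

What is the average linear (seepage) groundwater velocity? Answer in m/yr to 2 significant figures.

With h = a·x + b·y + c and A as origin, the differences give:
  225·a + (-80)·b = -0.7
  115·a + 130·b = -0.5
Eliminate b (×130 and ×(-80), subtract): 38450·a = -131.00 → a = ∂h/∂x = -0.003407
Back-substitute: b = ∂h/∂y = -0.0008322.
|∇h| = √(-0.003407² + -0.0008322²) = 0.003507
Seepage velocity v = K·i/n = 0.69 × 0.003507 / 0.24 = 0.01008 m/day = 3.682 m/yr.

3.7 m/yr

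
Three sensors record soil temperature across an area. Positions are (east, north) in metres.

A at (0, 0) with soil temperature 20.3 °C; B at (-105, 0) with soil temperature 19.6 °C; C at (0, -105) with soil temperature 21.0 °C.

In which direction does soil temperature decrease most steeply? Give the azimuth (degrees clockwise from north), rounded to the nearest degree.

315°

∂T/∂x = (19.6 − 20.3) / (-105 − 0) = +0.006667
∂T/∂y = (21.0 − 20.3) / (-105 − 0) = -0.006667
Steepest decrease is along −∇f: components (-0.006667 E, +0.006667 N).
Azimuth = atan2(-0.006667, +0.006667) = 315.0° ≈ 315°.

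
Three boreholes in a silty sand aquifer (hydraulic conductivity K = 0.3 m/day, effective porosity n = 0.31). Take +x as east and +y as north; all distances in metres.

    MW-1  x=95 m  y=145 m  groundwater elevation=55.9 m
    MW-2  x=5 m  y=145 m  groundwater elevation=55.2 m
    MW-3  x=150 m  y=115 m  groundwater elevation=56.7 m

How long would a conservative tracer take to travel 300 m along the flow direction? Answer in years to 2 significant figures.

Taking MW-1 as reference: MW-2−MW-1 = (-90, 0, -0.7); MW-3−MW-1 = (55, -30, +0.8).
Determinant of the coordinate differences = (-90)·(-30) − 55·0 = 2700.
∂h/∂x = [(-0.7)·(-30) − (+0.8)·0] / 2700 = +0.007778
∂h/∂y = [(-90)·(+0.8) − 55·(-0.7)] / 2700 = -0.01241
|∇h| = √(0.007778² + -0.01241²) = 0.01465
Seepage velocity v = K·i/n = 0.3 × 0.01465 / 0.31 = 0.01418 m/day.
t = 300 / 0.01418 = 2.116e+04 days = 57.9 years.

58 years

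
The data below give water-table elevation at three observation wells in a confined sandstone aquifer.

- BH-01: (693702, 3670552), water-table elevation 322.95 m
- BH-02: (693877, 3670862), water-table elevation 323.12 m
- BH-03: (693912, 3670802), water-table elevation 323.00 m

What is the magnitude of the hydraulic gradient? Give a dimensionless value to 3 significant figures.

Differences from BH-01: to BH-02 (Δx, Δy, Δh) = (175, 310, +0.17); to BH-03 = (210, 250, +0.05).
Solve a·Δx + b·Δy = Δh: det = 175·250 − 210·310 = -21350.
∂h/∂x = [(+0.17)·250 − (+0.05)·310] / -21350 = -0.001265
∂h/∂y = [175·(+0.05) − 210·(+0.17)] / -21350 = +0.001262
|∇h| = √(-0.001265² + 0.001262²) = 0.001787

0.00179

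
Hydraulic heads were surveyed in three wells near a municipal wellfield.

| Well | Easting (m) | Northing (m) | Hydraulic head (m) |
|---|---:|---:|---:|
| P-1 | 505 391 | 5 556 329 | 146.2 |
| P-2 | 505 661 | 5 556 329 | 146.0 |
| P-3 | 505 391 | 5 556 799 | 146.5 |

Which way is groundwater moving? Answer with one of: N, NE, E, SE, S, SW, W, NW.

SE

∂h/∂x = (146.0 − 146.2) / (505661 − 505391) = -0.0007407
∂h/∂y = (146.5 − 146.2) / (5556799 − 5556329) = +0.0006383
Flow = −∇h = (+0.0007407 east, -0.0006383 north), which points southeast.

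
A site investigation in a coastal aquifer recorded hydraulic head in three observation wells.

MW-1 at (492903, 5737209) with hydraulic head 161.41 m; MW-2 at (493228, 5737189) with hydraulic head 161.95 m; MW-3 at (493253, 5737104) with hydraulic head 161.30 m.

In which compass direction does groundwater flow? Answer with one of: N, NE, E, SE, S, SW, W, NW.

With h = a·x + b·y + c and MW-1 as origin, the differences give:
  325·a + (-20)·b = +0.54
  350·a + (-105)·b = -0.11
Eliminate b (×(-105) and ×(-20), subtract): -27125·a = -58.900 → a = ∂h/∂x = +0.002171
Back-substitute: b = ∂h/∂y = +0.008286.
Flow = −∇h = (-0.002171 east, -0.008286 north), which points south.

S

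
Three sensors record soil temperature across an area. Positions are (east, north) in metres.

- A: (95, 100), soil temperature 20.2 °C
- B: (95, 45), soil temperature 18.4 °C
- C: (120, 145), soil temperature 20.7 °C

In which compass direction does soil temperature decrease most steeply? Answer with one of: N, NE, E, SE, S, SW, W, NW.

SE

Three-point gradient (reference A): Δ to B = (0, -55, -1.8), Δ to C = (25, 45, +0.5).
∂T/∂x = -0.03891, ∂T/∂y = +0.03273 (det = 1375).
Steepest decrease is along −∇f = (+0.03891 E, -0.03273 N) → southeast.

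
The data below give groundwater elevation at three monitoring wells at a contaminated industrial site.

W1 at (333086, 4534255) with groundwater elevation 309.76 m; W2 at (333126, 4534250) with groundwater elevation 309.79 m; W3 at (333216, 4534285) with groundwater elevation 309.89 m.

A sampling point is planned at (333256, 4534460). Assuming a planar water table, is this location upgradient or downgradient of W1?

upgradient

Differences from W1: to W2 (Δx, Δy, Δh) = (40, -5, +0.03); to W3 = (130, 30, +0.13).
Determinant of the coordinate differences = 40·30 − 130·(-5) = 1850.
∂h/∂x = [(+0.03)·30 − (+0.13)·(-5)] / 1850 = +0.0008378
∂h/∂y = [40·(+0.13) − 130·(+0.03)] / 1850 = +0.0007027
Head at (333256, 4534460) = 309.76 + (+0.0008378)·(170) + (+0.0007027)·(205) = 310.05 m.
That is higher than the 309.76 m at W1, so the point is upgradient.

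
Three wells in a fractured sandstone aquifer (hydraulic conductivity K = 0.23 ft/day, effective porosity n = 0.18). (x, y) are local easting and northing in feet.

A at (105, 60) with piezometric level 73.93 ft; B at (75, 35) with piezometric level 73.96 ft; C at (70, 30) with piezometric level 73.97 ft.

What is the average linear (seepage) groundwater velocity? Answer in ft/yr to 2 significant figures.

3.4 ft/yr

Differences from A: to B (Δx, Δy, Δh) = (-30, -25, +0.03); to C = (-35, -30, +0.04).
Solve a·Δx + b·Δy = Δh: det = (-30)·(-30) − (-35)·(-25) = 25.
∂h/∂x = [(+0.03)·(-30) − (+0.04)·(-25)] / 25 = +0.004000
∂h/∂y = [(-30)·(+0.04) − (-35)·(+0.03)] / 25 = -0.006000
|∇h| = √(0.004000² + -0.006000²) = 0.007211
Seepage velocity v = K·i/n = 0.23 × 0.007211 / 0.18 = 0.009214 ft/day = 3.365 ft/yr.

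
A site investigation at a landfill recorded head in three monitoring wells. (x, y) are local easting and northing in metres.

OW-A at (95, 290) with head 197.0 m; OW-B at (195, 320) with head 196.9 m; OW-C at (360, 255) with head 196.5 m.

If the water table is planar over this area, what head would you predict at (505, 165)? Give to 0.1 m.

Three-point gradient (reference OW-A): Δ to OW-B = (100, 30, -0.1), Δ to OW-C = (265, -35, -0.5).
∂h/∂x = -0.001616, ∂h/∂y = +0.002052 (det = -11450).
h(505, 165) = 197.0 + (-0.001616)·(410) + (+0.002052)·(-125) = 197.0 -0.662 -0.257 = 196.081 m.

196.1 m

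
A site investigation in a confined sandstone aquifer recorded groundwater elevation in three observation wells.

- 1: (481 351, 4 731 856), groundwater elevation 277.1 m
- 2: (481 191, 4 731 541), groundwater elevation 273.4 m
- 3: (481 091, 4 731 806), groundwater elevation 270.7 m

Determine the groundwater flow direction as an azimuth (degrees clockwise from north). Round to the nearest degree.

Three-point gradient (reference 1): Δ to 2 = (-160, -315, -3.7), Δ to 3 = (-260, -50, -6.4).
∂h/∂x = +0.02478, ∂h/∂y = -0.0008390 (det = -73900).
Flow direction (−∇h) has components (-0.02478 E, +0.0008390 N).
Azimuth = atan2(E, N) = atan2(-0.02478, +0.0008390) = 271.9° ≈ 272°.

272°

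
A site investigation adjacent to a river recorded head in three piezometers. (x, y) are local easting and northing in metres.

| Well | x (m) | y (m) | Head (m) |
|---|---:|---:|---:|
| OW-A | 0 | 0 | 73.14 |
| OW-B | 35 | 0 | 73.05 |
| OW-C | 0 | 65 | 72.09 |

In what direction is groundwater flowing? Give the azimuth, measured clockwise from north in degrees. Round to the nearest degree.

009°

∂h/∂x = (73.05 − 73.14) / (35 − 0) = -0.002571
∂h/∂y = (72.09 − 73.14) / (65 − 0) = -0.01615
Flow direction (−∇h) has components (+0.002571 E, +0.01615 N).
Azimuth = atan2(E, N) = atan2(+0.002571, +0.01615) = 9.0° ≈ 009°.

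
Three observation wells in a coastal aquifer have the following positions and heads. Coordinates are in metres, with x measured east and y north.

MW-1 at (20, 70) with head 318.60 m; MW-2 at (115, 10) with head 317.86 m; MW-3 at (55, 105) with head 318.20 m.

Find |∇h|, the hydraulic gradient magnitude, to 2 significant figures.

0.0095

Differences from MW-1: to MW-2 (Δx, Δy, Δh) = (95, -60, -0.74); to MW-3 = (35, 35, -0.40).
Determinant of the coordinate differences = 95·35 − 35·(-60) = 5425.
∂h/∂x = [(-0.74)·35 − (-0.40)·(-60)] / 5425 = -0.009198
∂h/∂y = [95·(-0.40) − 35·(-0.74)] / 5425 = -0.002230
|∇h| = √(-0.009198² + -0.002230²) = 0.009464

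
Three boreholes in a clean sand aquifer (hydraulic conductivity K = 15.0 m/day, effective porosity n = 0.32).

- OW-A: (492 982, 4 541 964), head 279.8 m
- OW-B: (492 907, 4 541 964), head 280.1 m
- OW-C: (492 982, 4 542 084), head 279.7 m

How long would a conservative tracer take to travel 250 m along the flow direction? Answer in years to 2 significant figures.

3.6 years

∂h/∂x = (280.1 − 279.8) / (492907 − 492982) = -0.004000
∂h/∂y = (279.7 − 279.8) / (4542084 − 4541964) = -0.0008333
|∇h| = √(-0.004000² + -0.0008333²) = 0.004086
Seepage velocity v = K·i/n = 15.0 × 0.004086 / 0.32 = 0.1915 m/day.
t = 250 / 0.1915 = 1305 days = 3.57 years.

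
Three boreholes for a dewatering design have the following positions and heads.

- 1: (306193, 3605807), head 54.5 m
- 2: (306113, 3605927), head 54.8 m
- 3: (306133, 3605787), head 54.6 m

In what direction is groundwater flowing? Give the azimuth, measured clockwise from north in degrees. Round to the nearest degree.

119°

Differences from 1: to 2 (Δx, Δy, Δh) = (-80, 120, +0.3); to 3 = (-60, -20, +0.1).
Solve a·Δx + b·Δy = Δh: det = (-80)·(-20) − (-60)·120 = 8800.
∂h/∂x = [(+0.3)·(-20) − (+0.1)·120] / 8800 = -0.002045
∂h/∂y = [(-80)·(+0.1) − (-60)·(+0.3)] / 8800 = +0.001136
Flow direction (−∇h) has components (+0.002045 E, -0.001136 N).
Azimuth = atan2(E, N) = atan2(+0.002045, -0.001136) = 119.1° ≈ 119°.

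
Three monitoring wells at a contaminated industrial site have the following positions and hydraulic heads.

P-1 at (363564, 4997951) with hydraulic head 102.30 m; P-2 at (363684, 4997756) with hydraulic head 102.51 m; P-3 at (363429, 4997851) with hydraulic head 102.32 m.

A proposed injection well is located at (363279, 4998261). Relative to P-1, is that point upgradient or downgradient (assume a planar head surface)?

downgradient

Differences from P-1: to P-2 (Δx, Δy, Δh) = (120, -195, +0.21); to P-3 = (-135, -100, +0.02).
Determinant of the coordinate differences = 120·(-100) − (-135)·(-195) = -38325.
∂h/∂x = [(+0.21)·(-100) − (+0.02)·(-195)] / -38325 = +0.0004462
∂h/∂y = [120·(+0.02) − (-135)·(+0.21)] / -38325 = -0.0008023
Head at (363279, 4998261) = 102.30 + (+0.0004462)·(-285) + (-0.0008023)·(310) = 101.92 m.
That is lower than the 102.30 m at P-1, so the point is downgradient.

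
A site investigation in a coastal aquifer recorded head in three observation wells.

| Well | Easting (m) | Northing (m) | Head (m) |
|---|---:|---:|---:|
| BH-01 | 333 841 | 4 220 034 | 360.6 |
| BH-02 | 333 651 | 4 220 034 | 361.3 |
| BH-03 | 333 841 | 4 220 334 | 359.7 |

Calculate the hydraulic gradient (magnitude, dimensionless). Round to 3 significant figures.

0.00475

∂h/∂x = (361.3 − 360.6) / (333651 − 333841) = -0.003684
∂h/∂y = (359.7 − 360.6) / (4220334 − 4220034) = -0.003000
|∇h| = √(-0.003684² + -0.003000²) = 0.004751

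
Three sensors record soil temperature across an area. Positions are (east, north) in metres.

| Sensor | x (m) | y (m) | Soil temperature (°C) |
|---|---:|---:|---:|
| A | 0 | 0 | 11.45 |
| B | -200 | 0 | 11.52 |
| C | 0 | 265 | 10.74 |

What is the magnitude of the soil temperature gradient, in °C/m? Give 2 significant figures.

∂T/∂x = (11.52 − 11.45) / (-200 − 0) = -0.0003500
∂T/∂y = (10.74 − 11.45) / (265 − 0) = -0.002679
|∇f| = √(-0.0003500² + -0.002679²) = 0.002702 °C/m

0.0027 °C/m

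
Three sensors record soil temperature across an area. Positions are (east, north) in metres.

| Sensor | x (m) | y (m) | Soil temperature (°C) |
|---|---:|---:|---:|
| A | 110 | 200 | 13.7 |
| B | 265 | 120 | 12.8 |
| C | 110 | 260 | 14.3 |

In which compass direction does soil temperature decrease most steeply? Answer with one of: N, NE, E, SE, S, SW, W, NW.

Three-point gradient (reference A): Δ to B = (155, -80, -0.9), Δ to C = (0, 60, +0.6).
∂T/∂x = -0.0006452, ∂T/∂y = +0.01000 (det = 9300).
Steepest decrease is along −∇f = (+0.0006452 E, -0.01000 N) → south.

S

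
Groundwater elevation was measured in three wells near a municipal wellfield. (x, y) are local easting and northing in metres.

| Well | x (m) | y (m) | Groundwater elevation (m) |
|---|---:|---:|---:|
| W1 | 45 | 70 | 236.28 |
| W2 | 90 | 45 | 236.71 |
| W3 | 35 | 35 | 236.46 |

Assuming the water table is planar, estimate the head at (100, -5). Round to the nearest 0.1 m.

237.1 m

With h = a·x + b·y + c and W1 as origin, the differences give:
  45·a + (-25)·b = +0.43
  (-10)·a + (-35)·b = +0.18
Eliminate b (×(-35) and ×(-25), subtract): -1825·a = -10.550 → a = ∂h/∂x = +0.005781
Back-substitute: b = ∂h/∂y = -0.006795.
h(100, -5) = 236.28 + (+0.005781)·(55) + (-0.006795)·(-75) = 236.28 +0.318 +0.510 = 237.108 m.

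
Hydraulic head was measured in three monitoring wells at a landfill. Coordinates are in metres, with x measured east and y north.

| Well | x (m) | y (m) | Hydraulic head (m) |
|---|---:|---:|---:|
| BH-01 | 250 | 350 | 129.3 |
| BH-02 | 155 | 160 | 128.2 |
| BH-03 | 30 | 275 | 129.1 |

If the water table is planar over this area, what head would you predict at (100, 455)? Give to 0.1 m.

With h = a·x + b·y + c and BH-01 as origin, the differences give:
  (-95)·a + (-190)·b = -1.1
  (-220)·a + (-75)·b = -0.2
Eliminate b (×(-75) and ×(-190), subtract): -34675·a = 44.50 → a = ∂h/∂x = -0.001283
Back-substitute: b = ∂h/∂y = +0.006431.
h(100, 455) = 129.3 + (-0.001283)·(-150) + (+0.006431)·(105) = 129.3 +0.193 +0.675 = 130.168 m.

130.2 m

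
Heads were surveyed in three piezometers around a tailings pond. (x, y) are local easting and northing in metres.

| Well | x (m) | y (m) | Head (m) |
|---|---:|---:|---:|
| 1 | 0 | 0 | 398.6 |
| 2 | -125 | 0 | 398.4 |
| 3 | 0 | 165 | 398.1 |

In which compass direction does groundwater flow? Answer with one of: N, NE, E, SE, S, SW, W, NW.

NW

∂h/∂x = (398.4 − 398.6) / (-125 − 0) = +0.001600
∂h/∂y = (398.1 − 398.6) / (165 − 0) = -0.003030
Flow = −∇h = (-0.001600 east, +0.003030 north), which points northwest.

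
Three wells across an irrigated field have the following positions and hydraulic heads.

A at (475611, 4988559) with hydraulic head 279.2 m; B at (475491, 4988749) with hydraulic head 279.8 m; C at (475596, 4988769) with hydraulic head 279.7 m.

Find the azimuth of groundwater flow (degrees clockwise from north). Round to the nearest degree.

Three-point gradient (reference A): Δ to B = (-120, 190, +0.6), Δ to C = (-15, 210, +0.5).
∂h/∂x = -0.001387, ∂h/∂y = +0.002282 (det = -22350).
Flow direction (−∇h) has components (+0.001387 E, -0.002282 N).
Azimuth = atan2(E, N) = atan2(+0.001387, -0.002282) = 148.7° ≈ 149°.

149°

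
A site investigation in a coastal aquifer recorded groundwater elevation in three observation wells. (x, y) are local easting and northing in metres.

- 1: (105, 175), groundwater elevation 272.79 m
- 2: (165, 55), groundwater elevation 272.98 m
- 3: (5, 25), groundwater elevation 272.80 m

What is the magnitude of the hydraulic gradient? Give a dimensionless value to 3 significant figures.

0.00160

Differences from 1: to 2 (Δx, Δy, Δh) = (60, -120, +0.19); to 3 = (-100, -150, +0.01).
Determinant of the coordinate differences = 60·(-150) − (-100)·(-120) = -21000.
∂h/∂x = [(+0.19)·(-150) − (+0.01)·(-120)] / -21000 = +0.001300
∂h/∂y = [60·(+0.01) − (-100)·(+0.19)] / -21000 = -0.0009333
|∇h| = √(0.001300² + -0.0009333²) = 0.0016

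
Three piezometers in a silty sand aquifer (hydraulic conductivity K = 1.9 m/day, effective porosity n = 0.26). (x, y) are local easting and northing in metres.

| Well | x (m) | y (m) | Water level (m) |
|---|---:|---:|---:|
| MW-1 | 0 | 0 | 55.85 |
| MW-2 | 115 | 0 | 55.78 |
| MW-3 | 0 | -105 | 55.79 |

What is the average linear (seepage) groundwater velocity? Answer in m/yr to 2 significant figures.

2.2 m/yr

∂h/∂x = (55.78 − 55.85) / (115 − 0) = -0.0006087
∂h/∂y = (55.79 − 55.85) / (-105 − 0) = +0.0005714
|∇h| = √(-0.0006087² + 0.0005714²) = 0.0008349
Seepage velocity v = K·i/n = 1.9 × 0.0008349 / 0.26 = 0.006101 m/day = 2.228 m/yr.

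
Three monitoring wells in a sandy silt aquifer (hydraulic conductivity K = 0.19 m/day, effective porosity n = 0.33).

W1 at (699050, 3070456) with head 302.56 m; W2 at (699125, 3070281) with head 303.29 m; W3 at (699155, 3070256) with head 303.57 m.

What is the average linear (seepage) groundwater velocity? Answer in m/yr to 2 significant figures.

Three-point gradient (reference W1): Δ to W2 = (75, -175, +0.73), Δ to W3 = (105, -200, +1.01).
∂h/∂x = +0.009111, ∂h/∂y = -0.0002667 (det = 3375).
|∇h| = √(0.009111² + -0.0002667²) = 0.009115
Seepage velocity v = K·i/n = 0.19 × 0.009115 / 0.33 = 0.005248 m/day = 1.917 m/yr.

1.9 m/yr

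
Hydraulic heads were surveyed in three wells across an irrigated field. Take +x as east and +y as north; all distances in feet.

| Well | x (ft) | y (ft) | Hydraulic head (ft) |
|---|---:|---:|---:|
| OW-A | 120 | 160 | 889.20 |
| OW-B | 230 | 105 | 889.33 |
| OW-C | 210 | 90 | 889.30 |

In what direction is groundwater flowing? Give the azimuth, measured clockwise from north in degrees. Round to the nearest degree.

259°

With h = a·x + b·y + c and OW-A as origin, the differences give:
  110·a + (-55)·b = +0.13
  90·a + (-70)·b = +0.10
Eliminate b (×(-70) and ×(-55), subtract): -2750·a = -3.600 → a = ∂h/∂x = +0.001309
Back-substitute: b = ∂h/∂y = +0.0002545.
Flow direction (−∇h) has components (-0.001309 E, -0.0002545 N).
Azimuth = atan2(E, N) = atan2(-0.001309, -0.0002545) = 259.0° ≈ 259°.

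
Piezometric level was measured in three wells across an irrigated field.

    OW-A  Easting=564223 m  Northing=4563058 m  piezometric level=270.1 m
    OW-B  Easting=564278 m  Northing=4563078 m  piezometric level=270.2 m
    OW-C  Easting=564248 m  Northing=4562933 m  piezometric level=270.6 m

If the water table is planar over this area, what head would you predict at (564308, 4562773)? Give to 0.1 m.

271.3 m

With h = a·x + b·y + c and OW-A as origin, the differences give:
  55·a + 20·b = +0.1
  25·a + (-125)·b = +0.5
Eliminate b (×(-125) and ×20, subtract): -7375·a = -22.50 → a = ∂h/∂x = +0.003051
Back-substitute: b = ∂h/∂y = -0.003390.
h(564308, 4562773) = 270.1 + (+0.003051)·(85) + (-0.003390)·(-285) = 270.1 +0.259 +0.966 = 271.325 m.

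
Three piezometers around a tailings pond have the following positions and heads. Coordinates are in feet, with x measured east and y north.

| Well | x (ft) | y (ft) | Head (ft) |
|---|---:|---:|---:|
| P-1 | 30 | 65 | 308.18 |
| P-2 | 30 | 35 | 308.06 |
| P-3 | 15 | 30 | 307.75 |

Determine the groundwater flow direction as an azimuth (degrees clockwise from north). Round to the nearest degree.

258°

Taking P-1 as reference: P-2−P-1 = (0, -30, -0.12); P-3−P-1 = (-15, -35, -0.43).
Solve a·Δx + b·Δy = Δh: det = 0·(-35) − (-15)·(-30) = -450.
∂h/∂x = [(-0.12)·(-35) − (-0.43)·(-30)] / -450 = +0.01933
∂h/∂y = [0·(-0.43) − (-15)·(-0.12)] / -450 = +0.004000
Flow direction (−∇h) has components (-0.01933 E, -0.004000 N).
Azimuth = atan2(E, N) = atan2(-0.01933, -0.004000) = 258.3° ≈ 258°.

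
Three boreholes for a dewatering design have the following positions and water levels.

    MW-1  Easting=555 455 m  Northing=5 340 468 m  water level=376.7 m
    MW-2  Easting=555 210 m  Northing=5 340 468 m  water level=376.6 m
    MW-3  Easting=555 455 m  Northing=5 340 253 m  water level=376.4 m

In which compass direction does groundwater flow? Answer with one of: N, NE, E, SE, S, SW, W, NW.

S

∂h/∂x = (376.6 − 376.7) / (555210 − 555455) = +0.0004082
∂h/∂y = (376.4 − 376.7) / (5340253 − 5340468) = +0.001395
Flow = −∇h = (-0.0004082 east, -0.001395 north), which points south.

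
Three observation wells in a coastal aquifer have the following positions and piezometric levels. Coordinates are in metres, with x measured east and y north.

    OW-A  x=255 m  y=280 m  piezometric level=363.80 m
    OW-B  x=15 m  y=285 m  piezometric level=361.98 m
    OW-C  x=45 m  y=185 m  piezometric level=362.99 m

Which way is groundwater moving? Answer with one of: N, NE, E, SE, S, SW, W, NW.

Three-point gradient (reference OW-A): Δ to OW-B = (-240, 5, -1.82), Δ to OW-C = (-210, -95, -0.81).
∂h/∂x = +0.007419, ∂h/∂y = -0.007874 (det = 23850).
Flow = −∇h = (-0.007419 east, +0.007874 north), which points northwest.

NW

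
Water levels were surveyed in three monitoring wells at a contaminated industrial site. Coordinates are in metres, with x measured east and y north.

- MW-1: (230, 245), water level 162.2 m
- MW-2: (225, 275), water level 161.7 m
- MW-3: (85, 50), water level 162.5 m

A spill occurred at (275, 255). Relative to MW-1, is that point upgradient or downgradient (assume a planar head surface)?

Differences from MW-1: to MW-2 (Δx, Δy, Δh) = (-5, 30, -0.5); to MW-3 = (-145, -195, +0.3).
Solve a·Δx + b·Δy = Δh: det = (-5)·(-195) − (-145)·30 = 5325.
∂h/∂x = [(-0.5)·(-195) − (+0.3)·30] / 5325 = +0.01662
∂h/∂y = [(-5)·(+0.3) − (-145)·(-0.5)] / 5325 = -0.01390
Head at (275, 255) = 162.2 + (+0.01662)·(45) + (-0.01390)·(10) = 162.81 m.
That is higher than the 162.2 m at MW-1, so the point is upgradient.

upgradient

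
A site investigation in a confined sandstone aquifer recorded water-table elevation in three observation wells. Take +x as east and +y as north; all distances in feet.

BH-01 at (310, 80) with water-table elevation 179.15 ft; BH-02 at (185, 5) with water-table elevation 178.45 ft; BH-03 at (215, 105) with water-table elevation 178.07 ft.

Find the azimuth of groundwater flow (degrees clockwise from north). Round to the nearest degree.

305°

Differences from BH-01: to BH-02 (Δx, Δy, Δh) = (-125, -75, -0.70); to BH-03 = (-95, 25, -1.08).
Solve a·Δx + b·Δy = Δh: det = (-125)·25 − (-95)·(-75) = -10250.
∂h/∂x = [(-0.70)·25 − (-1.08)·(-75)] / -10250 = +0.009610
∂h/∂y = [(-125)·(-1.08) − (-95)·(-0.70)] / -10250 = -0.006683
Flow direction (−∇h) has components (-0.009610 E, +0.006683 N).
Azimuth = atan2(E, N) = atan2(-0.009610, +0.006683) = 304.8° ≈ 305°.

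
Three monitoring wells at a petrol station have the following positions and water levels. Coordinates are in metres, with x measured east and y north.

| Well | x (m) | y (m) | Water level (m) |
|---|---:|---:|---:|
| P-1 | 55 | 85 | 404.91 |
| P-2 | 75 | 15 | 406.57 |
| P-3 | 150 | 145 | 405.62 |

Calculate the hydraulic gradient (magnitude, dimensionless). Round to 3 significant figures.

0.0264

Taking P-1 as reference: P-2−P-1 = (20, -70, +1.66); P-3−P-1 = (95, 60, +0.71).
Determinant of the coordinate differences = 20·60 − 95·(-70) = 7850.
∂h/∂x = [(+1.66)·60 − (+0.71)·(-70)] / 7850 = +0.01902
∂h/∂y = [20·(+0.71) − 95·(+1.66)] / 7850 = -0.01828
|∇h| = √(0.01902² + -0.01828²) = 0.02638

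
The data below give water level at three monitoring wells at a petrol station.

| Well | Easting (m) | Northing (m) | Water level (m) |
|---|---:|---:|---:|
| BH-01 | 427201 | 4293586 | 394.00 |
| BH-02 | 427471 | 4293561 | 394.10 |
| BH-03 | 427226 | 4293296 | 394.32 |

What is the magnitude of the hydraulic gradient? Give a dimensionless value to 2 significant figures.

0.0011

Taking BH-01 as reference: BH-02−BH-01 = (270, -25, +0.10); BH-03−BH-01 = (25, -290, +0.32).
Solve a·Δx + b·Δy = Δh: det = 270·(-290) − 25·(-25) = -77675.
∂h/∂x = [(+0.10)·(-290) − (+0.32)·(-25)] / -77675 = +0.0002704
∂h/∂y = [270·(+0.32) − 25·(+0.10)] / -77675 = -0.001080
|∇h| = √(0.0002704² + -0.001080²) = 0.001113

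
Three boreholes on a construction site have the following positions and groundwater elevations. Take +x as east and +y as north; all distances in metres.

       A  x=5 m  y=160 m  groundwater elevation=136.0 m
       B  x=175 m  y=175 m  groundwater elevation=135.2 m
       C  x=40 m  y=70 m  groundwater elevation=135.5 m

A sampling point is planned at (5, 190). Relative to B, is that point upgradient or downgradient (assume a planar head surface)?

upgradient

Differences from A: to B (Δx, Δy, Δh) = (170, 15, -0.8); to C = (35, -90, -0.5).
Solve a·Δx + b·Δy = Δh: det = 170·(-90) − 35·15 = -15825.
∂h/∂x = [(-0.8)·(-90) − (-0.5)·15] / -15825 = -0.005024
∂h/∂y = [170·(-0.5) − 35·(-0.8)] / -15825 = +0.003602
Head at (5, 190) = 136.0 + (-0.005024)·(0) + (+0.003602)·(30) = 136.11 m.
That is higher than the 135.2 m at B, so the point is upgradient.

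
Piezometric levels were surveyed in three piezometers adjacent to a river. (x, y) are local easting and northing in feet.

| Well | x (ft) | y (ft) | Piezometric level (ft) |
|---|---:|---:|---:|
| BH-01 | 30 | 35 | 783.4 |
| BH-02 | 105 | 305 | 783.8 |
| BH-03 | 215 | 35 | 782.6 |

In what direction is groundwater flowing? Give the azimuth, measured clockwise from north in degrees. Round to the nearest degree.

Differences from BH-01: to BH-02 (Δx, Δy, Δh) = (75, 270, +0.4); to BH-03 = (185, 0, -0.8).
Determinant of the coordinate differences = 75·0 − 185·270 = -49950.
∂h/∂x = [(+0.4)·0 − (-0.8)·270] / -49950 = -0.004324
∂h/∂y = [75·(-0.8) − 185·(+0.4)] / -49950 = +0.002683
Flow direction (−∇h) has components (+0.004324 E, -0.002683 N).
Azimuth = atan2(E, N) = atan2(+0.004324, -0.002683) = 121.8° ≈ 122°.

122°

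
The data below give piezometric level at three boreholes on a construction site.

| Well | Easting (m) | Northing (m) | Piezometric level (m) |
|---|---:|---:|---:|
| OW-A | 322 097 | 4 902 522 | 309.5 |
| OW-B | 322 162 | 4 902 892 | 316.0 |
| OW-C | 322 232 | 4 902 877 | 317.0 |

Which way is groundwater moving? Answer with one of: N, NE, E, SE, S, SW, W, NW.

Differences from OW-A: to OW-B (Δx, Δy, Δh) = (65, 370, +6.5); to OW-C = (135, 355, +7.5).
Solve a·Δx + b·Δy = Δh: det = 65·355 − 135·370 = -26875.
∂h/∂x = [(+6.5)·355 − (+7.5)·370] / -26875 = +0.01740
∂h/∂y = [65·(+7.5) − 135·(+6.5)] / -26875 = +0.01451
Flow = −∇h = (-0.01740 east, -0.01451 north), which points southwest.

SW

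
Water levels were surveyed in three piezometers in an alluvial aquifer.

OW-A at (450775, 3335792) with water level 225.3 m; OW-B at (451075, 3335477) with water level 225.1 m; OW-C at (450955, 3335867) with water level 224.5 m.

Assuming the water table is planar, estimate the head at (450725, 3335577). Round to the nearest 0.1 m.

Taking OW-A as reference: OW-B−OW-A = (300, -315, -0.2); OW-C−OW-A = (180, 75, -0.8).
Determinant of the coordinate differences = 300·75 − 180·(-315) = 79200.
∂h/∂x = [(-0.2)·75 − (-0.8)·(-315)] / 79200 = -0.003371
∂h/∂y = [300·(-0.8) − 180·(-0.2)] / 79200 = -0.002576
h(450725, 3335577) = 225.3 + (-0.003371)·(-50) + (-0.002576)·(-215) = 225.3 +0.169 +0.554 = 226.022 m.

226.0 m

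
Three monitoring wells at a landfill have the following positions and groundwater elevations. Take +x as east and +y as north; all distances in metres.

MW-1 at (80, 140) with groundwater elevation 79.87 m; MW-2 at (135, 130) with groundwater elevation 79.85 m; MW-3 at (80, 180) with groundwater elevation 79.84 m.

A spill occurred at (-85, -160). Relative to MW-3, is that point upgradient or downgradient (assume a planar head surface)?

Taking MW-1 as reference: MW-2−MW-1 = (55, -10, -0.02); MW-3−MW-1 = (0, 40, -0.03).
Solve a·Δx + b·Δy = Δh: det = 55·40 − 0·(-10) = 2200.
∂h/∂x = [(-0.02)·40 − (-0.03)·(-10)] / 2200 = -0.0005000
∂h/∂y = [55·(-0.03) − 0·(-0.02)] / 2200 = -0.0007500
Head at (-85, -160) = 79.87 + (-0.0005000)·(-165) + (-0.0007500)·(-300) = 80.18 m.
That is higher than the 79.84 m at MW-3, so the point is upgradient.

upgradient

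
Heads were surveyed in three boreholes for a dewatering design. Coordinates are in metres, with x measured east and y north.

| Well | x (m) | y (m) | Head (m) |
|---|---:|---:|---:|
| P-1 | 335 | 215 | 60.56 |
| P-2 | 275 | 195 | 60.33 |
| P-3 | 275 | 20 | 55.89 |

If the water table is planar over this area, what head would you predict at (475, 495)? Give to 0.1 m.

Three-point gradient (reference P-1): Δ to P-2 = (-60, -20, -0.23), Δ to P-3 = (-60, -195, -4.67).
∂h/∂x = -0.004624, ∂h/∂y = +0.02537 (det = 10500).
h(475, 495) = 60.56 + (-0.004624)·(140) + (+0.02537)·(280) = 60.56 -0.647 +7.104 = 67.017 m.

67.0 m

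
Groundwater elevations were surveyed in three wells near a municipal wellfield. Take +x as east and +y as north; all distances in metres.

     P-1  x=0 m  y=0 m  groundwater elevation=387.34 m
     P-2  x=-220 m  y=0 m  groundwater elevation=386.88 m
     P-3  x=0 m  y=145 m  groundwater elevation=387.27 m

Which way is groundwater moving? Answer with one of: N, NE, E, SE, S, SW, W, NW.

W

∂h/∂x = (386.88 − 387.34) / (-220 − 0) = +0.002091
∂h/∂y = (387.27 − 387.34) / (145 − 0) = -0.0004828
Flow = −∇h = (-0.002091 east, +0.0004828 north), which points west.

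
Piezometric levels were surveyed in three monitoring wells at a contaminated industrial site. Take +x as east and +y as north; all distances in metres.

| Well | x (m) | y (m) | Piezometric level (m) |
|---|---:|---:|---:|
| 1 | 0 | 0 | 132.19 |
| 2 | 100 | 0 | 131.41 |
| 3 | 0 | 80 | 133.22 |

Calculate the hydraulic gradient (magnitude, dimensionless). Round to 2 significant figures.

∂h/∂x = (131.41 − 132.19) / (100 − 0) = -0.007800
∂h/∂y = (133.22 − 132.19) / (80 − 0) = +0.01288
|∇h| = √(-0.007800² + 0.01288²) = 0.01506

0.015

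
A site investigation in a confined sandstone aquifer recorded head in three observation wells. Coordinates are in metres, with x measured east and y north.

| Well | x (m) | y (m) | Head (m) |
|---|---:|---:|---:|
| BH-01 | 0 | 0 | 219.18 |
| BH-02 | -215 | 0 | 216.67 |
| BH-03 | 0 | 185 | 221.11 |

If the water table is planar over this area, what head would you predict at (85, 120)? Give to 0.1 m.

221.4 m

∂h/∂x = (216.67 − 219.18) / (-215 − 0) = +0.01167
∂h/∂y = (221.11 − 219.18) / (185 − 0) = +0.01043
h(85, 120) = 219.18 + (+0.01167)·(85) + (+0.01043)·(120) = 219.18 +0.992 +1.252 = 221.424 m.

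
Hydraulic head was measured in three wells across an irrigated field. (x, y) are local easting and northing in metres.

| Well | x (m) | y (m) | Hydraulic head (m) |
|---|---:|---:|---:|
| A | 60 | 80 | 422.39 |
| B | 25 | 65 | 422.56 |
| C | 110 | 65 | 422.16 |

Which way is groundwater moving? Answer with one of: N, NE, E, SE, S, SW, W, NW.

Differences from A: to B (Δx, Δy, Δh) = (-35, -15, +0.17); to C = (50, -15, -0.23).
Determinant of the coordinate differences = (-35)·(-15) − 50·(-15) = 1275.
∂h/∂x = [(+0.17)·(-15) − (-0.23)·(-15)] / 1275 = -0.004706
∂h/∂y = [(-35)·(-0.23) − 50·(+0.17)] / 1275 = -0.0003529
Flow = −∇h = (+0.004706 east, +0.0003529 north), which points east.

E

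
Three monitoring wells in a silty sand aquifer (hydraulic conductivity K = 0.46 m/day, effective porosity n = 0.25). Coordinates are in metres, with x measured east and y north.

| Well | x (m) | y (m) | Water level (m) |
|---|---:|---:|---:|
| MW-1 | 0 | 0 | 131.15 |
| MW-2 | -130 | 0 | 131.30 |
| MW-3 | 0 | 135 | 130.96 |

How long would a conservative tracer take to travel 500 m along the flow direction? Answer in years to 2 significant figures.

410 years

∂h/∂x = (131.30 − 131.15) / (-130 − 0) = -0.001154
∂h/∂y = (130.96 − 131.15) / (135 − 0) = -0.001407
|∇h| = √(-0.001154² + -0.001407²) = 0.00182
Seepage velocity v = K·i/n = 0.46 × 0.00182 / 0.25 = 0.003349 m/day.
t = 500 / 0.003349 = 1.493e+05 days = 409 years.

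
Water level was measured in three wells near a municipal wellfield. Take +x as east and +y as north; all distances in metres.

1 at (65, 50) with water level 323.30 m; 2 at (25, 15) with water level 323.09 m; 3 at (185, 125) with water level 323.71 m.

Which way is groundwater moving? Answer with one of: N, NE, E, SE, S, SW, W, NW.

S

Taking 1 as reference: 2−1 = (-40, -35, -0.21); 3−1 = (120, 75, +0.41).
Solve a·Δx + b·Δy = Δh: det = (-40)·75 − 120·(-35) = 1200.
∂h/∂x = [(-0.21)·75 − (+0.41)·(-35)] / 1200 = -0.001167
∂h/∂y = [(-40)·(+0.41) − 120·(-0.21)] / 1200 = +0.007333
Flow = −∇h = (+0.001167 east, -0.007333 north), which points south.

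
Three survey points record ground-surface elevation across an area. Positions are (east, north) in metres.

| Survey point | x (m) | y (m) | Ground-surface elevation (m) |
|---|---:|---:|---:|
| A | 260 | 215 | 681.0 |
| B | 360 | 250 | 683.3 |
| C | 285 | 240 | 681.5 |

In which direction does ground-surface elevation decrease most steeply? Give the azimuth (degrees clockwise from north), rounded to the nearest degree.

281°

Taking A as reference: B−A = (100, 35, +2.3); C−A = (25, 25, +0.5).
Determinant of the coordinate differences = 100·25 − 25·35 = 1625.
∂z/∂x = [(+2.3)·25 − (+0.5)·35] / 1625 = +0.02462
∂z/∂y = [100·(+0.5) − 25·(+2.3)] / 1625 = -0.004615
Steepest decrease is along −∇f: components (-0.02462 E, +0.004615 N).
Azimuth = atan2(-0.02462, +0.004615) = 280.6° ≈ 281°.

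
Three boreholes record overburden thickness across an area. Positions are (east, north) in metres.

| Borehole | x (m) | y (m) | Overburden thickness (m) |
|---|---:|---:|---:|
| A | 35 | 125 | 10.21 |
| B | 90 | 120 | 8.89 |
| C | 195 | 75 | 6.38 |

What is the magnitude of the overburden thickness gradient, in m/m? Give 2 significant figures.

Differences from A: to B (Δx, Δy, Δh) = (55, -5, -1.32); to C = (160, -50, -3.83).
Determinant of the coordinate differences = 55·(-50) − 160·(-5) = -1950.
∂d/∂x = [(-1.32)·(-50) − (-3.83)·(-5)] / -1950 = -0.02403
∂d/∂y = [55·(-3.83) − 160·(-1.32)] / -1950 = -0.0002821
|∇f| = √(-0.02403² + -0.0002821²) = 0.02403 m/m

0.024 m/m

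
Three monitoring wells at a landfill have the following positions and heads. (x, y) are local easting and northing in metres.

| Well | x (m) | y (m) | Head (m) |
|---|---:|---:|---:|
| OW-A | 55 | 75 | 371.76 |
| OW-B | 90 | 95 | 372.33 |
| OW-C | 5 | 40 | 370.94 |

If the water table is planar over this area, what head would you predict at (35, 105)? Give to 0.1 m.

371.5 m

Taking OW-A as reference: OW-B−OW-A = (35, 20, +0.57); OW-C−OW-A = (-50, -35, -0.82).
Determinant of the coordinate differences = 35·(-35) − (-50)·20 = -225.
∂h/∂x = [(+0.57)·(-35) − (-0.82)·20] / -225 = +0.01578
∂h/∂y = [35·(-0.82) − (-50)·(+0.57)] / -225 = +0.0008889
h(35, 105) = 371.76 + (+0.01578)·(-20) + (+0.0008889)·(30) = 371.76 -0.316 +0.027 = 371.471 m.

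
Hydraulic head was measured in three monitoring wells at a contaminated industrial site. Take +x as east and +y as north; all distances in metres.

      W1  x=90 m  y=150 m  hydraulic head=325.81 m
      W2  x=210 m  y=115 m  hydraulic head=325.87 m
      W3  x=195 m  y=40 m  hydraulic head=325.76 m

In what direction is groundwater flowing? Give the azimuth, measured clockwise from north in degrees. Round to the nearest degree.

Differences from W1: to W2 (Δx, Δy, Δh) = (120, -35, +0.06); to W3 = (105, -110, -0.05).
Solve a·Δx + b·Δy = Δh: det = 120·(-110) − 105·(-35) = -9525.
∂h/∂x = [(+0.06)·(-110) − (-0.05)·(-35)] / -9525 = +0.0008766
∂h/∂y = [120·(-0.05) − 105·(+0.06)] / -9525 = +0.001291
Flow direction (−∇h) has components (-0.0008766 E, -0.001291 N).
Azimuth = atan2(E, N) = atan2(-0.0008766, -0.001291) = 214.2° ≈ 214°.

214°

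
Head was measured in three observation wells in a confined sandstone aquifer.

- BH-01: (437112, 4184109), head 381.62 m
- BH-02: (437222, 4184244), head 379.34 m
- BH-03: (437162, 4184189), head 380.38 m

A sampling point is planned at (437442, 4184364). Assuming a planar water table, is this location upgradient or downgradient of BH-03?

downgradient

With h = a·x + b·y + c and BH-01 as origin, the differences give:
  110·a + 135·b = -2.28
  50·a + 80·b = -1.24
Eliminate b (×80 and ×135, subtract): 2050·a = -15.000 → a = ∂h/∂x = -0.007317
Back-substitute: b = ∂h/∂y = -0.01093.
Head at (437442, 4184364) = 381.62 + (-0.007317)·(330) + (-0.01093)·(255) = 376.42 m.
That is lower than the 380.38 m at BH-03, so the point is downgradient.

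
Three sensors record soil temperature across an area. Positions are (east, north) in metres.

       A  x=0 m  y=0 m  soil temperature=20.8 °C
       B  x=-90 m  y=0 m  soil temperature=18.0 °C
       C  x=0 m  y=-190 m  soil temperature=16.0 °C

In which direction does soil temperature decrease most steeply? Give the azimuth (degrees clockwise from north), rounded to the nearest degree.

∂T/∂x = (18.0 − 20.8) / (-90 − 0) = +0.03111
∂T/∂y = (16.0 − 20.8) / (-190 − 0) = +0.02526
Steepest decrease is along −∇f: components (-0.03111 E, -0.02526 N).
Azimuth = atan2(-0.03111, -0.02526) = 230.9° ≈ 231°.

231°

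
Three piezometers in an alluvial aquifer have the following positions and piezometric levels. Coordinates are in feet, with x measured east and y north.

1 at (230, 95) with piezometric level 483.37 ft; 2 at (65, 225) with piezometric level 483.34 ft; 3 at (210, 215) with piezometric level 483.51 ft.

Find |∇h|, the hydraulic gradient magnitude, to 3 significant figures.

Taking 1 as reference: 2−1 = (-165, 130, -0.03); 3−1 = (-20, 120, +0.14).
Determinant of the coordinate differences = (-165)·120 − (-20)·130 = -17200.
∂h/∂x = [(-0.03)·120 − (+0.14)·130] / -17200 = +0.001267
∂h/∂y = [(-165)·(+0.14) − (-20)·(-0.03)] / -17200 = +0.001378
|∇h| = √(0.001267² + 0.001378²) = 0.001872

0.00187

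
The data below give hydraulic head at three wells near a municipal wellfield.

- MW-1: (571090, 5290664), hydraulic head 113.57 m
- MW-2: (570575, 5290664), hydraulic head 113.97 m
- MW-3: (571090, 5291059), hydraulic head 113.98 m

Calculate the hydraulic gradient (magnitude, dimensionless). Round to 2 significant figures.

∂h/∂x = (113.97 − 113.57) / (570575 − 571090) = -0.0007767
∂h/∂y = (113.98 − 113.57) / (5291059 − 5290664) = +0.001038
|∇h| = √(-0.0007767² + 0.001038²) = 0.001296

0.0013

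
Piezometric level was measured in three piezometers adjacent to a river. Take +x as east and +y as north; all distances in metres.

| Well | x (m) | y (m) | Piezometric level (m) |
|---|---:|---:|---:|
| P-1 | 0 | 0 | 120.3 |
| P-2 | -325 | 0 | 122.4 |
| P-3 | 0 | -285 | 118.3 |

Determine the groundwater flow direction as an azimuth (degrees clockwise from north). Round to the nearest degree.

∂h/∂x = (122.4 − 120.3) / (-325 − 0) = -0.006462
∂h/∂y = (118.3 − 120.3) / (-285 − 0) = +0.007018
Flow direction (−∇h) has components (+0.006462 E, -0.007018 N).
Azimuth = atan2(E, N) = atan2(+0.006462, -0.007018) = 137.4° ≈ 137°.

137°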